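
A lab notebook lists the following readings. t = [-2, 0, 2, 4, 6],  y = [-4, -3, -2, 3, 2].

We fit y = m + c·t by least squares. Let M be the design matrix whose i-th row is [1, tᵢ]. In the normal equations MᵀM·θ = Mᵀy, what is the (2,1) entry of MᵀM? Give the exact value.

Row 2 ↔ basis t, column 1 ↔ basis 1, so (MᵀM)_{2,1} = Σᵢ t = (-2)·(1) + (0)·(1) + (2)·(1) + (4)·(1) + (6)·(1) = 10.

10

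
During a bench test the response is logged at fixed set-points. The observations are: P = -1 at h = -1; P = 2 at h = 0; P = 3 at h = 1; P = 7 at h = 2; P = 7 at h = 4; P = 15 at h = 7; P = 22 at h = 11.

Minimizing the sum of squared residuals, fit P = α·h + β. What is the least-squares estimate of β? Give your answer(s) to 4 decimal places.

Setting ∂/∂α … = 0 gives: 192·α + 24·β = 393;  24·α + 7·β = 55.
(Σh·h = 192, Σh = 24, Σ1 = 7, Σh·P = 393, ΣP = 55.)
Eliminating β: 7·(row 1) − 24·(row 2) gives 768·α = 7·393 − 24·55 = 1431, so α = 477/256.
Then β = (55 − 24·(477/256))/7 = 47/32.

β = 1.4688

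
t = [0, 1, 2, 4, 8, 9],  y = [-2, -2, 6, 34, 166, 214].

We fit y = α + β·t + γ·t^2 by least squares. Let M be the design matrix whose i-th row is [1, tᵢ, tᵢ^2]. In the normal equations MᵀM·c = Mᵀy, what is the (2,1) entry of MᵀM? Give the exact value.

24

Row 2 ↔ basis t, column 1 ↔ basis 1, so (MᵀM)_{2,1} = Σᵢ t = (0)·(1) + (1)·(1) + (2)·(1) + (4)·(1) + (8)·(1) + (9)·(1) = 24.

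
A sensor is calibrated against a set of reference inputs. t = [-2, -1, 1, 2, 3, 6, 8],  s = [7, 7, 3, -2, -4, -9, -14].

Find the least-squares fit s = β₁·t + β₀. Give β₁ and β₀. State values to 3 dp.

The normal equations are: 119·β₁ + 17·β₀ = -200;  17·β₁ + 7·β₀ = -12.
(Σt·t = 119, Σt = 17, Σ1 = 7, Σt·s = -200, Σs = -12.)
Determinant 119·7 − 17² = 544.
β₁ = ((-200)·7 − 17·(-12))/544 = -299/136; β₀ = (119·(-12) − 17·(-200))/544 = 29/8.

β₁ = -2.199, β₀ = 3.625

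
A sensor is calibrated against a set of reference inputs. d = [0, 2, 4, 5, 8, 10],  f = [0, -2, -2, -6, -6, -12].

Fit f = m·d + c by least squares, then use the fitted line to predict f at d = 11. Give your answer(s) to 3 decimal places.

With design matrix M, MᵀM = [[209, 29]; [29, 6]] and Mᵀf = [-210, -28]ᵀ.
det = 209·6 − 29² = 413.
m = ((-210)·6 − 29·(-28))/413 = -64/59; c = (209·(-28) − 29·(-210))/413 = 34/59.
At d = 11: f̂ = (-64/59)·(11) + (34/59)·(1) = -670/59.

f̂ = -11.356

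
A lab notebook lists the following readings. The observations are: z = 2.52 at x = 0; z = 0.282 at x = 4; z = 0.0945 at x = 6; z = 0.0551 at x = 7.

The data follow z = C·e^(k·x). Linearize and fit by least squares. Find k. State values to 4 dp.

k = -0.5465

With ln zᵢ as the transformed response and xᵢ as the regressor:
AᵀA = [[101.0000, 17.0000]; [17.0000, 4]], rhs = [-39.5086, -5.5994]ᵀ  (here Σx = 17.0000, Σ(x)² = 101.0000, Σln z = -5.5994, Σx·ln z = -39.5086).
Δ = 101.0000·4 − (17.0000)² = 115.0000; k = (-39.5086·4 − 17.0000·-5.5994)/115.0000 = -0.54648, ln C = (101.0000·-5.5994 − 17.0000·-39.5086)/115.0000 = 0.92271.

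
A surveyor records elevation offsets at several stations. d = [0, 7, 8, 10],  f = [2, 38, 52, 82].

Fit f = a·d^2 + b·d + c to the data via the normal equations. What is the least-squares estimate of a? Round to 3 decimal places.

The normal system XᵀX·[a, b, c]ᵀ = Xᵀf is [[16497, 1855, 213]; [1855, 213, 25]; [213, 25, 4]]·[a, b, c]ᵀ = [13390, 1502, 174]ᵀ.
Solving the 3×3 system (Gaussian elimination) gives a = 16971/18218, b = -23563/18218, c = 18023/9109.

a = 0.932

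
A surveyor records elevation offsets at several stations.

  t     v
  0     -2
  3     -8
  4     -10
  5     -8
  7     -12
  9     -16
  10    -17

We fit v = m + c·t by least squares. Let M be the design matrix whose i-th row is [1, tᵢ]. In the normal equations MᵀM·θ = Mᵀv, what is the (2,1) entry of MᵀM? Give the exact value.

Row 2 ↔ basis t, column 1 ↔ basis 1, so (MᵀM)_{2,1} = Σᵢ t = (0)·(1) + (3)·(1) + (4)·(1) + (5)·(1) + (7)·(1) + (9)·(1) + (10)·(1) = 38.

38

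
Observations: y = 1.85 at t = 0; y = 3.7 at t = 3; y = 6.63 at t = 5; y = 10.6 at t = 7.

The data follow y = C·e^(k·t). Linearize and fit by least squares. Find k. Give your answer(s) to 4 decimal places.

Let Y = ln y. Fitting Y = k·t + ln C by least squares:
XᵀX = [[83.0000, 15.0000]; [15.0000, 4]], rhs = [29.9090, 6.1760]ᵀ  (here Σt = 15.0000, Σ(t)² = 83.0000, Σln y = 6.1760, Σt·ln y = 29.9090).
Solving (det = 107.0000): k = 0.25230, ln C = 0.59786.

k = 0.2523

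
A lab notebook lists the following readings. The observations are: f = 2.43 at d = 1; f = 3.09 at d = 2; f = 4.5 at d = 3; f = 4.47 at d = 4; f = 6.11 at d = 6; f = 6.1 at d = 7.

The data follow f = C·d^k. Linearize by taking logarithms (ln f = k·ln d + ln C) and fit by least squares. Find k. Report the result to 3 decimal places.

Taking logs, ln f = k·ln d + ln C, so regress ln f on ln d.
Σln d = 6.9157, Σ(ln d)² = 10.6062, Σln f = 8.6357, Σln d·ln f = 11.2719.
Equations: 10.6062·k + 6.9157·ln C = 11.2719;  6.9157·k + 6·ln C = 8.6357.
Slope k = (n·Σln d·ln f − Σln d·Σln f)/(n·Σ(ln d)² − (Σln d)²) = (6·11.2719 − 6.9157·8.6357)/15.8099 = 0.50027; ln C = (Σln f − k·Σln d)/n = 0.86267.

k = 0.500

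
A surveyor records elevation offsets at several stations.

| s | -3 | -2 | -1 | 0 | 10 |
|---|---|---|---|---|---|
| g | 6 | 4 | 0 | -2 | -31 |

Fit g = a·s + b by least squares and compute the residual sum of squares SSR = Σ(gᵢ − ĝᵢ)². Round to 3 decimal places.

The normal system MᵀM·[a, b]ᵀ = Mᵀg is [[114, 4]; [4, 5]]·[a, b]ᵀ = [-336, -23]ᵀ.
Determinant 114·5 − 4² = 554.
a = ((-336)·5 − 4·(-23))/554 = -794/277; b = (114·(-23) − 4·(-336))/554 = -639/277.
Residuals: -81/277, 159/277, -155/277, 85/277, -8/277; SSR = 228/277.

SSR = 0.823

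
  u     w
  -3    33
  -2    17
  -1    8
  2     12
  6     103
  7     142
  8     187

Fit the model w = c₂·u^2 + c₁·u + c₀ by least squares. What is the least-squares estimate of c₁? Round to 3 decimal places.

AᵀA·[c₂, c₁, c₀]ᵀ = Aᵀw reads: 7907·c₂ + 1043·c₁ + 167·c₀ = 23055;  1043·c₂ + 167·c₁ + 17·c₀ = 2991;  167·c₂ + 17·c₁ + 7·c₀ = 502.
(Σu^2·u^2 = 7907, Σu^2·u = 1043, Σu^2 = 167, Σu·u = 167, Σu = 17, Σ1 = 7, Σu^2·w = 23055, Σu·w = 2991, Σw = 502.)
Inverting the 3×3 Gram matrix, [c₂, c₁, c₀]ᵀ = [307207/101318, -129671/101318, 125891/50659]ᵀ.

c₁ = -1.280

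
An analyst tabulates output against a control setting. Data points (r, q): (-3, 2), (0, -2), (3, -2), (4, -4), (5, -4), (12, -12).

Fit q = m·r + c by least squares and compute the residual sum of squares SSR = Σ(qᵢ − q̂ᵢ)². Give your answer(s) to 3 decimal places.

With design matrix A, AᵀA = [[203, 21]; [21, 6]] and Aᵀq = [-192, -22]ᵀ.
Eliminating c: 6·(row 1) − 21·(row 2) gives 777·m = 6·(-192) − 21·(-22) = -690, so m = -230/259.
Then c = ((-22) − 21·(-230/259))/6 = -62/111.
Residuals: -82/777, -160/111, 950/777, 86/777, 776/777, -610/777; SSR = 4048/777.

SSR = 5.210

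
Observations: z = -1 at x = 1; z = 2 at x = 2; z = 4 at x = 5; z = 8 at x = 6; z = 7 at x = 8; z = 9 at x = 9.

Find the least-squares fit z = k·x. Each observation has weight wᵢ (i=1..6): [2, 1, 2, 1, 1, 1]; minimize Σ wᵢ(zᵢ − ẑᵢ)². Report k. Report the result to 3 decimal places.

Sums needed: Σwᵢ·x·x = 237.
Right-hand side: Σwᵢ·x·z = 227.
Normal equations: [[237]]·[k]ᵀ = [227]ᵀ.
k = 227/237 = 0.957806.

k = 0.958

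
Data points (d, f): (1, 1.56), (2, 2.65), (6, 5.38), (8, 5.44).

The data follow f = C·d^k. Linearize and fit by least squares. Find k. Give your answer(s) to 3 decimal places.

Linearized form: ln f = k·ln d + ln C. From the 4 transformed points,
Σln d = 4.5643, Σ(ln d)² = 8.0149, Σln f = 4.7957, Σln d·ln f = 7.2126.
Equations: 8.0149·k + 4.5643·ln C = 7.2126;  4.5643·k + 4·ln C = 4.7957.
Slope k = (n·Σln d·ln f − Σln d·Σln f)/(n·Σ(ln d)² − (Σln d)²) = (4·7.2126 − 4.5643·4.7957)/11.2265 = 0.62006; ln C = (Σln f − k·Σln d)/n = 0.49138.

k = 0.620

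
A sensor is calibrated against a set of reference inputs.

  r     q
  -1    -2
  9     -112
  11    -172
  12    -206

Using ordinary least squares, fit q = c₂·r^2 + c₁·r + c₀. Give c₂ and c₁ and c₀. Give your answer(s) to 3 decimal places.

Forming MᵀM = [[41939, 3787, 347]; [3787, 347, 31]; [347, 31, 4]] and Mᵀq = [-59550, -5370, -492]ᵀ gives MᵀM·[c₂, c₁, c₀]ᵀ = Mᵀq.
Solving the 3×3 system (Gaussian elimination) gives c₂ = -30523/19506, c₁ = 29375/19506, c₀ = 3496/3251.

c₂ = -1.565, c₁ = 1.506, c₀ = 1.075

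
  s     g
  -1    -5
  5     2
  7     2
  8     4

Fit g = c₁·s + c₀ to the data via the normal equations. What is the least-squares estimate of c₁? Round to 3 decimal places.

c₁ = 0.959

From the data, Σs·s = 139, Σs = 19, Σ1 = 4.
And Σs·g = 61, Σg = 3.
XᵀX·[c₁, c₀]ᵀ = Xᵀg becomes [[139, 19]; [19, 4]]·[c₁, c₀]ᵀ = [61, 3]ᵀ.
Δ = 139·4 − 19² = 195.
c₁ = (61·4 − 19·3)/195 = 187/195; c₀ = (139·3 − 19·61)/195 = -742/195.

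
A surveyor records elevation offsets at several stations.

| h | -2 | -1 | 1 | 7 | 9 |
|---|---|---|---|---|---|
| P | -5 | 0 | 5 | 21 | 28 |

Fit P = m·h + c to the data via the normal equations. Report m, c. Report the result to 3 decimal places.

m = 2.860, c = 1.793

Compute the Gram sums: Σh·h = 136, Σh = 14, Σ1 = 5.
Right-hand side: Σh·P = 414, ΣP = 49.
AᵀA·[m, c]ᵀ = AᵀP becomes [[136, 14]; [14, 5]]·[m, c]ᵀ = [414, 49]ᵀ.
Determinant 136·5 − 14² = 484.
m = (414·5 − 14·49)/484 = 346/121; c = (136·49 − 14·414)/484 = 217/121.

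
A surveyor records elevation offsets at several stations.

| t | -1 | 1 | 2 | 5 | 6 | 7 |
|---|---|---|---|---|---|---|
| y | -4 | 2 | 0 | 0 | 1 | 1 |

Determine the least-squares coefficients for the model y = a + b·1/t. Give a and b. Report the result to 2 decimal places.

a = -0.49, b = 2.91

Forming MᵀM = [[6, 106/105]; [106/105, 51557/22050]] and Mᵀy = [0, 265/42]ᵀ gives MᵀM·[a, b]ᵀ = Mᵀy.
Eliminating b: (51557/22050)·(row 1) − (106/105)·(row 2) gives (28687/2205)·a = (51557/22050)·0 − (106/105)·(265/42) = -2809/441, so a = -14045/28687.
Then b = ((265/42) − (106/105)·(-14045/28687))/(51557/22050) = 83475/28687.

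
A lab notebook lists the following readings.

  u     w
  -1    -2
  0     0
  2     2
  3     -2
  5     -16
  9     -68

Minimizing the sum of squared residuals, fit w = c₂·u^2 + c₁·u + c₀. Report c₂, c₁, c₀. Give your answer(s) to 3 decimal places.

c₂ = -1.103, c₁ = 2.248, c₀ = 0.982

From the data, Σu^2·u^2 = 7284, Σu^2·u = 888, Σu^2 = 120, Σu·u = 120, Σu = 18, Σ1 = 6.
For Aᵀw: Σu^2·w = -5920, Σu·w = -692, Σw = -86.
AᵀA·[c₂, c₁, c₀]ᵀ = Aᵀw becomes [[7284, 888, 120]; [888, 120, 18]; [120, 18, 6]]·[c₂, c₁, c₀]ᵀ = [-5920, -692, -86]ᵀ.
Solving the 3×3 system (Gaussian elimination) gives c₂ = -182/165, c₁ = 371/165, c₀ = 54/55.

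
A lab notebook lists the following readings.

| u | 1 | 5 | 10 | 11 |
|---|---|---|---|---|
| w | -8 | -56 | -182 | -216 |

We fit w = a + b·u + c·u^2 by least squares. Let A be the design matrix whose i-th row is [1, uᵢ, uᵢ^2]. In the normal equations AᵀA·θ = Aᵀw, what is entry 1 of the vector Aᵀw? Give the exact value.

-462

Entry 1 ↔ basis 1, so (Aᵀw)_{1} = Σᵢ wᵢ = (1)·(-8) + (1)·(-56) + (1)·(-182) + (1)·(-216) = -462.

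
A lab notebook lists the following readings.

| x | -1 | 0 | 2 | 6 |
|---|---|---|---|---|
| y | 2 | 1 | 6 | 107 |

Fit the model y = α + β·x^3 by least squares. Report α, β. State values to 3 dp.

Normal-equation sums: Σ1 = 4, Σx^3 = 223, Σx^3·x^3 = 46721.
Right-hand side: Σy = 116, Σx^3·y = 23158.
AᵀA·[α, β]ᵀ = Aᵀy becomes [[4, 223]; [223, 46721]]·[α, β]ᵀ = [116, 23158]ᵀ.
Determinant 4·46721 − 223² = 137155.
α = (116·46721 − 223·23158)/137155 = 255402/137155; β = (4·23158 − 223·116)/137155 = 66764/137155.

α = 1.862, β = 0.487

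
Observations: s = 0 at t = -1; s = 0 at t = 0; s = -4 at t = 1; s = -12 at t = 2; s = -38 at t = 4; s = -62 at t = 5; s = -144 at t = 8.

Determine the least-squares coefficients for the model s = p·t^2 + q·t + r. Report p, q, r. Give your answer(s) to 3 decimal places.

p = -2.010, q = -1.967, r = 0.064

Compute the Gram sums: Σt^2·t^2 = 4995, Σt^2·t = 709, Σt^2 = 111, Σt·t = 111, Σt = 19, Σ1 = 7.
Moment sums: Σt^2·s = -11426, Σt·s = -1642, Σs = -260.
MᵀM·[p, q, r]ᵀ = Mᵀs becomes [[4995, 709, 111]; [709, 111, 19]; [111, 19, 7]]·[p, q, r]ᵀ = [-11426, -1642, -260]ᵀ.
Inverting the 3×3 Gram matrix, [p, q, r]ᵀ = [-91487/45521, -89521/45521, 2928/45521]ᵀ.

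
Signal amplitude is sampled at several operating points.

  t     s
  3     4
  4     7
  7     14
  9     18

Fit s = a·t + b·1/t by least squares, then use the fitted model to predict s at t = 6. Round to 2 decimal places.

ŝ = 11.54

Setting ∂/∂a … = 0 gives: 155·a + 4·b = 300;  4·a + (13105/63504)·b = 85/12.
Eliminating b: (13105/63504)·(row 1) − 4·(row 2) gives (1015211/63504)·a = (13105/63504)·300 − 4·(85/12) = 177685/5292, so a = 2132220/1015211.
Then b = ((85/12) − 4·(2132220/1015211))/(13105/63504) = -6482700/1015211.
At t = 6: ŝ = (2132220/1015211)·(6) + (-6482700/1015211)·(1/6) = 11712870/1015211.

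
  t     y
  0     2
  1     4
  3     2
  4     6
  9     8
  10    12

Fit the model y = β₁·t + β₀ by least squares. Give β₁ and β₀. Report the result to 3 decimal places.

The normal equations are: 207·β₁ + 27·β₀ = 226;  27·β₁ + 6·β₀ = 34.
Eliminating β₀: 6·(row 1) − 27·(row 2) gives 513·β₁ = 6·226 − 27·34 = 438, so β₁ = 146/171.
Then β₀ = (34 − 27·(146/171))/6 = 104/57.

β₁ = 0.854, β₀ = 1.825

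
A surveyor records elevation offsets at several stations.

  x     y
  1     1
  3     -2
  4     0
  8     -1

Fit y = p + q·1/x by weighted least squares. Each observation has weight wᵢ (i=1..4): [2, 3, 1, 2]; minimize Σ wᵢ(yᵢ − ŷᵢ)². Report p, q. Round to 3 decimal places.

p = -1.910, q = 2.651

Compute the Gram sums: Σwᵢ·1 = 8, Σwᵢ·1/x = 7/2, Σwᵢ·1/x·1/x = 233/96.
For MᵀWy: Σwᵢ·y = -6, Σwᵢ·1/x·y = -1/4.
So MᵀWM·[p, q]ᵀ = MᵀWy: [[8, 7/2]; [7/2, 233/96]]·[p, q]ᵀ = [-6, -1/4]ᵀ.
Δ = 8·(233/96) − (7/2)² = 43/6.
p = ((-6)·(233/96) − (7/2)·(-1/4))/(43/6) = -657/344; q = (8·(-1/4) − (7/2)·(-6))/(43/6) = 114/43.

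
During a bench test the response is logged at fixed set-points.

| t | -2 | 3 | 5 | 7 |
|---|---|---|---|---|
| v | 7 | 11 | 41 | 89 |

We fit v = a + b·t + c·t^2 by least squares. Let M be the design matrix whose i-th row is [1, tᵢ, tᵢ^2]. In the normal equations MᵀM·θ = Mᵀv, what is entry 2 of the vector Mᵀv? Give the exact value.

Entry 2 ↔ basis t, so (Mᵀv)_{2} = Σᵢ (t)·vᵢ = (-2)·(7) + (3)·(11) + (5)·(41) + (7)·(89) = 847.

847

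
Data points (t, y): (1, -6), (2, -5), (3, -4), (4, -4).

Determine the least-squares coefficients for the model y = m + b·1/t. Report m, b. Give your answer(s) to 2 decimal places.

With design matrix A, AᵀA = [[4, 25/12]; [25/12, 205/144]] and Aᵀy = [-19, -65/6]ᵀ.
Δ = 4·(205/144) − (25/12)² = 65/48.
m = ((-19)·(205/144) − (25/12)·(-65/6))/(65/48) = -43/13; b = (4·(-65/6) − (25/12)·(-19))/(65/48) = -36/13.

m = -3.31, b = -2.77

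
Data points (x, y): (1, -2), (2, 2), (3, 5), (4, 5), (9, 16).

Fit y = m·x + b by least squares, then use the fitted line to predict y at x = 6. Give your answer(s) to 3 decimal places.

ŷ = 9.861

Entries of MᵀM: Σx·x = 111, Σx = 19, Σ1 = 5.
Moment sums: Σx·y = 181, Σy = 26.
MᵀM·[m, b]ᵀ = Mᵀy becomes [[111, 19]; [19, 5]]·[m, b]ᵀ = [181, 26]ᵀ.
det = 111·5 − 19² = 194.
m = (181·5 − 19·26)/194 = 411/194; b = (111·26 − 19·181)/194 = -553/194.
At x = 6: ŷ = (411/194)·(6) + (-553/194)·(1) = 1913/194.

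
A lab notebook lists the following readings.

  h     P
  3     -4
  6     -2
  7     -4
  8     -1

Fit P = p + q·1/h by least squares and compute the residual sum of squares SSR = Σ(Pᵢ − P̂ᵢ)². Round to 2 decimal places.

SSR = 4.45

Sums needed: Σ1 = 4, Σ1/h = 43/56, Σ1/h·1/h = 4937/28224.
Right-hand side: ΣP = -11, Σ1/h·P = -397/168.
XᵀX·[p, q]ᵀ = XᵀP becomes [[4, 43/56]; [43/56, 4937/28224]]·[p, q]ᵀ = [-11, -397/168]ᵀ.
Determinant 4·(4937/28224) − (43/56)² = 3107/28224.
p = ((-11)·(4937/28224) − (43/56)·(-397/168))/(3107/28224) = -238/239; q = (4·(-397/168) − (43/56)·(-11))/(3107/28224) = -2184/239.
Residuals: 10/239, 124/239, -406/239, 272/239; SSR = 1064/239.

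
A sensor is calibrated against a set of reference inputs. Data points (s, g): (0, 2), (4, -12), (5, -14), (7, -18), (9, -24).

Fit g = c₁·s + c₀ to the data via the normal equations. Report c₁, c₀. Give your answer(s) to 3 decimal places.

c₁ = -2.826, c₀ = 0.930

Sums needed: Σs·s = 171, Σs = 25, Σ1 = 5.
For Xᵀg: Σs·g = -460, Σg = -66.
Normal equations: [[171, 25]; [25, 5]]·[c₁, c₀]ᵀ = [-460, -66]ᵀ.
Δ = 171·5 − 25² = 230.
c₁ = ((-460)·5 − 25·(-66))/230 = -65/23; c₀ = (171·(-66) − 25·(-460))/230 = 107/115.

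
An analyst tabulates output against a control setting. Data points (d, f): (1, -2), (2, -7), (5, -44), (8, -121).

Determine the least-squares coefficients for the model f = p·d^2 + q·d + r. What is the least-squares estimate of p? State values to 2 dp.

Compute the Gram sums: Σd^2·d^2 = 4738, Σd^2·d = 646, Σd^2 = 94, Σd·d = 94, Σd = 16, Σ1 = 4.
And Σd^2·f = -8874, Σd·f = -1204, Σf = -174.
Inverting the 3×3 Gram matrix, [p, q, r]ᵀ = [-71/33, 401/165, -439/165]ᵀ.

p = -2.15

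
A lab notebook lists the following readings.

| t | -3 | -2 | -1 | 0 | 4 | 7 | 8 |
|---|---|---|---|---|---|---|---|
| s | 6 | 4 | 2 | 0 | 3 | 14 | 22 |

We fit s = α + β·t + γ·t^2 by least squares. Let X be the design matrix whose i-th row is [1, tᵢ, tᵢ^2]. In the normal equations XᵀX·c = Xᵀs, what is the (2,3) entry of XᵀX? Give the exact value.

Row 2 ↔ basis t, column 3 ↔ basis t^2, so (XᵀX)_{2,3} = Σᵢ (t)·(t^2) = (-3)·(9) + (-2)·(4) + (-1)·(1) + (0)·(0) + (4)·(16) + (7)·(49) + (8)·(64) = 883.

883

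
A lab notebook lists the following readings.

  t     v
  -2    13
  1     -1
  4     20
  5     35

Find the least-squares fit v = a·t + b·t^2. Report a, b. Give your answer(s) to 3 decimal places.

Forming MᵀM = [[46, 182]; [182, 898]] and Mᵀv = [228, 1246]ᵀ gives MᵀM·[a, b]ᵀ = Mᵀv.
Δ = 46·898 − 182² = 8184.
a = (228·898 − 182·1246)/8184 = -5507/2046; b = (46·1246 − 182·228)/8184 = 3955/2046.

a = -2.692, b = 1.933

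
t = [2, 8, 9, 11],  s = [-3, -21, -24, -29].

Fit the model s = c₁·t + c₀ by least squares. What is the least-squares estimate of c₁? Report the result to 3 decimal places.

c₁ = -2.922

Setting ∂/∂c₁ … = 0 gives: 270·c₁ + 30·c₀ = -709;  30·c₁ + 4·c₀ = -77.
Determinant 270·4 − 30² = 180.
c₁ = ((-709)·4 − 30·(-77))/180 = -263/90; c₀ = (270·(-77) − 30·(-709))/180 = 8/3.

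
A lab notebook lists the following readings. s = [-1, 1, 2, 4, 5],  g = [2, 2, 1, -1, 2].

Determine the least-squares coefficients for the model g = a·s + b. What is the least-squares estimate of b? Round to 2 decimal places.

b = 1.70

Forming AᵀA = [[47, 11]; [11, 5]] and Aᵀg = [8, 6]ᵀ gives AᵀA·[a, b]ᵀ = Aᵀg.
Eliminating b: 5·(row 1) − 11·(row 2) gives 114·a = 5·8 − 11·6 = -26, so a = -13/57.
Then b = (6 − 11·(-13/57))/5 = 97/57.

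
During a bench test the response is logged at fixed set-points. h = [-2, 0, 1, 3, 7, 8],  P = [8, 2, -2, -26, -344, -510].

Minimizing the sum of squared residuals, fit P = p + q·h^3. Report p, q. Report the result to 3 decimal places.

p = 0.345, q = -0.999

Entries of AᵀA: Σ1 = 6, Σh^3 = 875, Σh^3·h^3 = 380587.
For AᵀP: ΣP = -872, Σh^3·P = -379880.
Δ = 6·380587 − 875² = 1517897.
p = ((-872)·380587 − 875·(-379880))/1517897 = 523136/1517897; q = (6·(-379880) − 875·(-872))/1517897 = -1516280/1517897.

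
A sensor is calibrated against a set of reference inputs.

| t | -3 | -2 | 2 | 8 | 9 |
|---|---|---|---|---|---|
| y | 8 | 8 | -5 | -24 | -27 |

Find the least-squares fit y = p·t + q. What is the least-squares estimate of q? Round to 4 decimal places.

q = 0.5049

XᵀX·[p, q]ᵀ = Xᵀy reads: 162·p + 14·q = -485;  14·p + 5·q = -40.
(Σt·t = 162, Σt = 14, Σ1 = 5, Σt·y = -485, Σy = -40.)
Eliminating q: 5·(row 1) − 14·(row 2) gives 614·p = 5·(-485) − 14·(-40) = -1865, so p = -1865/614.
Then q = ((-40) − 14·(-1865/614))/5 = 155/307.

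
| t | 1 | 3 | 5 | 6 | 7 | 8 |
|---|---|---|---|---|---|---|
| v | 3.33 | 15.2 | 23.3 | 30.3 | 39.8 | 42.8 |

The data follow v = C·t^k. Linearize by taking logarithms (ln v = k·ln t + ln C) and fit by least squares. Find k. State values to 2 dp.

k = 1.22

Linearized form: ln v = k·ln t + ln C. From the 6 transformed points,
AᵀA = [[15.1183, 8.5252]; [8.5252, 6]], rhs = [29.1488, 17.9243]ᵀ  (here Σln t = 8.5252, Σ(ln t)² = 15.1183, Σln v = 17.9243, Σln t·ln v = 29.1488).
Slope k = (n·Σln t·ln v − Σln t·Σln v)/(n·Σ(ln t)² − (Σln t)²) = (6·29.1488 − 8.5252·17.9243)/18.0313 = 1.22485; ln C = (Σln v − k·Σln t)/n = 1.24704.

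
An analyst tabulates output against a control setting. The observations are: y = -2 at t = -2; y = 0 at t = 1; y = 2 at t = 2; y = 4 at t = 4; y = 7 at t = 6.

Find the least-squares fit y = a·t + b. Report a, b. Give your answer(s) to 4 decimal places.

Compute the Gram sums: Σt·t = 61, Σt = 11, Σ1 = 5.
For Mᵀy: Σt·y = 66, Σy = 11.
So MᵀM·[a, b]ᵀ = Mᵀy: [[61, 11]; [11, 5]]·[a, b]ᵀ = [66, 11]ᵀ.
det = 61·5 − 11² = 184.
a = (66·5 − 11·11)/184 = 209/184; b = (61·11 − 11·66)/184 = -55/184.

a = 1.1359, b = -0.2989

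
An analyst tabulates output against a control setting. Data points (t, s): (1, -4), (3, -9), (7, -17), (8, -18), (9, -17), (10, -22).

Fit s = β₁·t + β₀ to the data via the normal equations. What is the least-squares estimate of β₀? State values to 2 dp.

With design matrix A, AᵀA = [[304, 38]; [38, 6]] and Aᵀs = [-667, -87]ᵀ.
Δ = 304·6 − 38² = 380.
β₁ = ((-667)·6 − 38·(-87))/380 = -174/95; β₀ = (304·(-87) − 38·(-667))/380 = -29/10.

β₀ = -2.90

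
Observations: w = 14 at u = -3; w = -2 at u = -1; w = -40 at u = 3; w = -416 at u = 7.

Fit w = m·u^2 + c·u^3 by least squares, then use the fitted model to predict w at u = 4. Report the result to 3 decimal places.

ŵ = -87.633

Normal-equation sums: Σu^2·u^2 = 2564, Σu^2·u^3 = 16806, Σu^3·u^3 = 119108.
And Σu^2·w = -20620, Σu^3·w = -144144.
det = 2564·119108 − 16806² = 22951276.
m = ((-20620)·119108 − 16806·(-144144))/22951276 = -8380724/5737819; c = (2564·(-144144) − 16806·(-20620))/22951276 = -5761374/5737819.
At u = 4: ŵ = (-8380724/5737819)·(16) + (-5761374/5737819)·(64) = -502819520/5737819.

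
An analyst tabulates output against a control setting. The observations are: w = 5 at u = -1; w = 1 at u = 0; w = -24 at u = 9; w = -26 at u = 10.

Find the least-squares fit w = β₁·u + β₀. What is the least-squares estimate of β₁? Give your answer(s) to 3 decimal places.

Compute the Gram sums: Σu·u = 182, Σu = 18, Σ1 = 4.
Moment sums: Σu·w = -481, Σw = -44.
Normal equations: [[182, 18]; [18, 4]]·[β₁, β₀]ᵀ = [-481, -44]ᵀ.
Δ = 182·4 − 18² = 404.
β₁ = ((-481)·4 − 18·(-44))/404 = -283/101; β₀ = (182·(-44) − 18·(-481))/404 = 325/202.

β₁ = -2.802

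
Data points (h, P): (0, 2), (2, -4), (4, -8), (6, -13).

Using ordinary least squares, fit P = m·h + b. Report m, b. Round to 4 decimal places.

XᵀX·[m, b]ᵀ = XᵀP reads: 56·m + 12·b = -118;  12·m + 4·b = -23.
(Σh·h = 56, Σh = 12, Σ1 = 4, Σh·P = -118, ΣP = -23.)
det = 56·4 − 12² = 80.
m = ((-118)·4 − 12·(-23))/80 = -49/20; b = (56·(-23) − 12·(-118))/80 = 8/5.

m = -2.4500, b = 1.6000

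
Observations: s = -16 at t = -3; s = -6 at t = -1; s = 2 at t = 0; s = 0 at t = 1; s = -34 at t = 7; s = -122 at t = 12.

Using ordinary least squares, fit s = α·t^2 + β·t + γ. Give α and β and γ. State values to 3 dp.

The normal equations are: 23220·α + 2044·β + 204·γ = -19384;  2044·α + 204·β + 16·γ = -1648;  204·α + 16·β + 6·γ = -176.
(Σt^2·t^2 = 23220, Σt^2·t = 2044, Σt^2 = 204, Σt·t = 204, Σt = 16, Σ1 = 6, Σt^2·s = -19384, Σt·s = -1648, Σs = -176.)
Inverting the 3×3 Gram matrix, [α, β, γ]ᵀ = [-36925/35358, 28331/11786, -4183/17679]ᵀ.

α = -1.044, β = 2.404, γ = -0.237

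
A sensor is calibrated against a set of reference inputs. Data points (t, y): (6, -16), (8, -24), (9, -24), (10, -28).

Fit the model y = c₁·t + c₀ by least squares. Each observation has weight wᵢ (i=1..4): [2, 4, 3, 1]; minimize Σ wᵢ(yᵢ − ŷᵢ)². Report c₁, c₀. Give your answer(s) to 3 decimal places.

Forming XᵀWX = [[671, 81]; [81, 10]] and XᵀWy = [-1888, -228]ᵀ gives XᵀWX·[c₁, c₀]ᵀ = XᵀWy.
Determinant 671·10 − 81² = 149.
c₁ = ((-1888)·10 − 81·(-228))/149 = -412/149; c₀ = (671·(-228) − 81·(-1888))/149 = -60/149.

c₁ = -2.765, c₀ = -0.403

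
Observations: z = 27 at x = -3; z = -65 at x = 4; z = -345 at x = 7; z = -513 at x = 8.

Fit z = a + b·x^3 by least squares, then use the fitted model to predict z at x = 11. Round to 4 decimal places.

ẑ = -1334.2076

Normal-equation sums: Σ1 = 4, Σx^3 = 892, Σx^3·x^3 = 384618.
For Aᵀz: Σz = -896, Σx^3·z = -385880.
Determinant 4·384618 − 892² = 742808.
a = ((-896)·384618 − 892·(-385880))/742808 = -51596/92851; b = (4·(-385880) − 892·(-896))/742808 = -93036/92851.
At x = 11: ẑ = (-51596/92851)·(1) + (-93036/92851)·(1331) = -123882512/92851.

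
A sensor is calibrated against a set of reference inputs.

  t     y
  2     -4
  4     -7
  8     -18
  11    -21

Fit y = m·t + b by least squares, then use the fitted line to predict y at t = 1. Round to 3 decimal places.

ŷ = -1.892

Normal-equation sums: Σt·t = 205, Σt = 25, Σ1 = 4.
Right-hand side: Σt·y = -411, Σy = -50.
MᵀM·[m, b]ᵀ = Mᵀy becomes [[205, 25]; [25, 4]]·[m, b]ᵀ = [-411, -50]ᵀ.
det = 205·4 − 25² = 195.
m = ((-411)·4 − 25·(-50))/195 = -394/195; b = (205·(-50) − 25·(-411))/195 = 5/39.
At t = 1: ŷ = (-394/195)·(1) + (5/39)·(1) = -123/65.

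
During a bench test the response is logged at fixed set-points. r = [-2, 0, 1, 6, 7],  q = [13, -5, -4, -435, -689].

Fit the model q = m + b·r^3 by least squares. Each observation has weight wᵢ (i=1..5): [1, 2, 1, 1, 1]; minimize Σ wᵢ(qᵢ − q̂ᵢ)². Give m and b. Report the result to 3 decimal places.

The normal equations are: 6·m + 552·b = -1125;  552·m + 164370·b = -330395.
Eliminating b: 164370·(row 1) − 552·(row 2) gives 681516·m = 164370·(-1125) − 552·(-330395) = -2538210, so m = -423035/113586.
Then b = ((-330395) − 552·(-423035/113586))/164370 = -226895/113586.

m = -3.724, b = -1.998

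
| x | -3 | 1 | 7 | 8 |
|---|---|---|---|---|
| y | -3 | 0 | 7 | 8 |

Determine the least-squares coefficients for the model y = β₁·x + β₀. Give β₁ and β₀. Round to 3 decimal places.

Normal-equation sums: Σx·x = 123, Σx = 13, Σ1 = 4.
For Mᵀy: Σx·y = 122, Σy = 12.
Normal equations: [[123, 13]; [13, 4]]·[β₁, β₀]ᵀ = [122, 12]ᵀ.
Eliminating β₀: 4·(row 1) − 13·(row 2) gives 323·β₁ = 4·122 − 13·12 = 332, so β₁ = 332/323.
Then β₀ = (12 − 13·(332/323))/4 = -110/323.

β₁ = 1.028, β₀ = -0.341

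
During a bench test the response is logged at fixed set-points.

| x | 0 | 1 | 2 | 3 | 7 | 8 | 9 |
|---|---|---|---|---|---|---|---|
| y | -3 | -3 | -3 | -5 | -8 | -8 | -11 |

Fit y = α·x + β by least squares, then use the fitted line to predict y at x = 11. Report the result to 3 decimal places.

ŷ = -11.545

Entries of AᵀA: Σx·x = 208, Σx = 30, Σ1 = 7.
Right-hand side: Σx·y = -243, Σy = -41.
So AᵀA·[α, β]ᵀ = Aᵀy: [[208, 30]; [30, 7]]·[α, β]ᵀ = [-243, -41]ᵀ.
det = 208·7 − 30² = 556.
α = ((-243)·7 − 30·(-41))/556 = -471/556; β = (208·(-41) − 30·(-243))/556 = -619/278.
At x = 11: ŷ = (-471/556)·(11) + (-619/278)·(1) = -6419/556.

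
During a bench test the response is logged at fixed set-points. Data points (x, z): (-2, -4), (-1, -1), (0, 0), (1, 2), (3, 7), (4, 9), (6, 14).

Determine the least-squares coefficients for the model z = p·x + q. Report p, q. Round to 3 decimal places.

Forming AᵀA = [[67, 11]; [11, 7]] and Aᵀz = [152, 27]ᵀ gives AᵀA·[p, q]ᵀ = Aᵀz.
Eliminating q: 7·(row 1) − 11·(row 2) gives 348·p = 7·152 − 11·27 = 767, so p = 767/348.
Then q = (27 − 11·(767/348))/7 = 137/348.

p = 2.204, q = 0.394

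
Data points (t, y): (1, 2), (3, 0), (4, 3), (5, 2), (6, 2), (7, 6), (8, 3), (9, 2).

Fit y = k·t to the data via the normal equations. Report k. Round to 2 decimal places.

k = 0.43

Sums needed: Σt·t = 281.
Moment sums: Σt·y = 120.
So MᵀM·[k]ᵀ = Mᵀy: [[281]]·[k]ᵀ = [120]ᵀ.
Hence k = 120 / 281 ≈ 0.427046.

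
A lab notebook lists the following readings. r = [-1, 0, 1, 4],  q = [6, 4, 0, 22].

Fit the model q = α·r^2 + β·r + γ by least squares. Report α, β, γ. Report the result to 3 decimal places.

The normal system AᵀA·[α, β, γ]ᵀ = Aᵀq is [[258, 64, 18]; [64, 18, 4]; [18, 4, 4]]·[α, β, γ]ᵀ = [358, 82, 32]ᵀ.
Solving the 3×3 system (Gaussian elimination) gives α = 348/181, β = -497/181, γ = 379/181.

α = 1.923, β = -2.746, γ = 2.094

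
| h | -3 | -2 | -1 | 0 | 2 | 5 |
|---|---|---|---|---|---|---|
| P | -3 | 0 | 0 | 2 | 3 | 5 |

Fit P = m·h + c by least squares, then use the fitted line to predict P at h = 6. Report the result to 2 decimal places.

Forming MᵀM = [[43, 1]; [1, 6]] and MᵀP = [40, 7]ᵀ gives MᵀM·[m, c]ᵀ = MᵀP.
Determinant 43·6 − 1² = 257.
m = (40·6 − 1·7)/257 = 233/257; c = (43·7 − 1·40)/257 = 261/257.
At h = 6: P̂ = (233/257)·(6) + (261/257)·(1) = 1659/257.

P̂ = 6.46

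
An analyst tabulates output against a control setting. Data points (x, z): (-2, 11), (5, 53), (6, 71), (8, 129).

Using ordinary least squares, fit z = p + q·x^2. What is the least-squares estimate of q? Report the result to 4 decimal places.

q = 1.9581

Normal-equation sums: Σ1 = 4, Σx^2 = 129, Σx^2·x^2 = 6033.
Right-hand side: Σz = 264, Σx^2·z = 12181.
Normal equations: [[4, 129]; [129, 6033]]·[p, q]ᵀ = [264, 12181]ᵀ.
Determinant 4·6033 − 129² = 7491.
p = (264·6033 − 129·12181)/7491 = 7121/2497; q = (4·12181 − 129·264)/7491 = 14668/7491.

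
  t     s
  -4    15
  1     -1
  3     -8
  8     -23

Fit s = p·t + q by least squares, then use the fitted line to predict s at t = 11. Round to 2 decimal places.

Normal-equation sums: Σt·t = 90, Σt = 8, Σ1 = 4.
Right-hand side: Σt·s = -269, Σs = -17.
det = 90·4 − 8² = 296.
p = ((-269)·4 − 8·(-17))/296 = -235/74; q = (90·(-17) − 8·(-269))/296 = 311/148.
At t = 11: ŝ = (-235/74)·(11) + (311/148)·(1) = -4859/148.

ŝ = -32.83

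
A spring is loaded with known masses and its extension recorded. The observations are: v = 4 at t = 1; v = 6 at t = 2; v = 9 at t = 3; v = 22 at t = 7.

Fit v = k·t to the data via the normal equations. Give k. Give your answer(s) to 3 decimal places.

k = 3.127

With design matrix X, XᵀX = [[63]] and Xᵀv = [197]ᵀ.
k = 197/63 = 3.12698.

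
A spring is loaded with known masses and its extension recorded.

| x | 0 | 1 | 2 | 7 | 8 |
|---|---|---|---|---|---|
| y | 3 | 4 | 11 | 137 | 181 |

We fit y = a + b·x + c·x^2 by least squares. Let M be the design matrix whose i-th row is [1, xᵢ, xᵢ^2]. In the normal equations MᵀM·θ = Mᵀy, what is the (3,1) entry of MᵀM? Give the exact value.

118

Row 3 ↔ basis x^2, column 1 ↔ basis 1, so (MᵀM)_{3,1} = Σᵢ x^2 = (0)·(1) + (1)·(1) + (4)·(1) + (49)·(1) + (64)·(1) = 118.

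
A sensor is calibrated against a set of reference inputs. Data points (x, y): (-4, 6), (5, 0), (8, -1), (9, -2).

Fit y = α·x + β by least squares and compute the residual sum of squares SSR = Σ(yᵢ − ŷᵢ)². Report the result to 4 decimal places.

Forming AᵀA = [[186, 18]; [18, 4]] and Aᵀy = [-50, 3]ᵀ gives AᵀA·[α, β]ᵀ = Aᵀy.
Eliminating β: 4·(row 1) − 18·(row 2) gives 420·α = 4·(-50) − 18·3 = -254, so α = -127/210.
Then β = (3 − 18·(-127/210))/4 = 243/70.
Residuals: 23/210, -47/105, 11/30, -1/35; SSR = 73/210.

SSR = 0.3476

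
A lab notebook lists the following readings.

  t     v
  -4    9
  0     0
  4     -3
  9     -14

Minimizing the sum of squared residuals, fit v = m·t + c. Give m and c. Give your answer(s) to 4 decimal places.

Sums needed: Σt·t = 113, Σt = 9, Σ1 = 4.
For Xᵀv: Σt·v = -174, Σv = -8.
So XᵀX·[m, c]ᵀ = Xᵀv: [[113, 9]; [9, 4]]·[m, c]ᵀ = [-174, -8]ᵀ.
Determinant 113·4 − 9² = 371.
m = ((-174)·4 − 9·(-8))/371 = -624/371; c = (113·(-8) − 9·(-174))/371 = 662/371.

m = -1.6819, c = 1.7844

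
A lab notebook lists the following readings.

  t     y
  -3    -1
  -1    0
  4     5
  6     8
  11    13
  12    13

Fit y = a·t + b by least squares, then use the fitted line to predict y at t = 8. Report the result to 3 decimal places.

With design matrix X, XᵀX = [[327, 29]; [29, 6]] and Xᵀy = [370, 38]ᵀ.
Eliminating b: 6·(row 1) − 29·(row 2) gives 1121·a = 6·370 − 29·38 = 1118, so a = 1118/1121.
Then b = (38 − 29·(1118/1121))/6 = 1696/1121.
At t = 8: ŷ = (1118/1121)·(8) + (1696/1121)·(1) = 560/59.

ŷ = 9.492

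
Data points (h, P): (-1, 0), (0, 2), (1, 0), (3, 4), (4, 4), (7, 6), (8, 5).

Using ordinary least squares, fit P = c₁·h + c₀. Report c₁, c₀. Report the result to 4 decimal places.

c₁ = 0.6210, c₀ = 1.0484

Setting ∂/∂c₁ … = 0 gives: 140·c₁ + 22·c₀ = 110;  22·c₁ + 7·c₀ = 21.
det = 140·7 − 22² = 496.
c₁ = (110·7 − 22·21)/496 = 77/124; c₀ = (140·21 − 22·110)/496 = 65/62.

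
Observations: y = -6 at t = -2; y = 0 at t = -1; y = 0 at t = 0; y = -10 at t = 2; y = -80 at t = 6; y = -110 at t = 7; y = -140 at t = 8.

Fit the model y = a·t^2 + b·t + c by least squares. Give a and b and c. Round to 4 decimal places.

a = -2.0662, b = -1.1036, c = 0.3628

Forming MᵀM = [[7826, 1070, 158]; [1070, 158, 20]; [158, 20, 7]] and Mᵀy = [-17294, -2378, -346]ᵀ gives MᵀM·[a, b, c]ᵀ = Mᵀy.
Solving the 3×3 system (Gaussian elimination) gives a = -14160/6853, b = -7563/6853, c = 226/623.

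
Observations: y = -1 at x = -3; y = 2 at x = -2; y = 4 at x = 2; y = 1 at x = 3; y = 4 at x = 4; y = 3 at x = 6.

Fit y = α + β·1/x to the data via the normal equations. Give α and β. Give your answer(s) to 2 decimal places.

α = 1.97, β = 2.89

Forming MᵀM = [[6, 5/12]; [5/12, 13/16]] and Mᵀy = [13, 19/6]ᵀ gives MᵀM·[α, β]ᵀ = Mᵀy.
Eliminating β: (13/16)·(row 1) − (5/12)·(row 2) gives (677/144)·α = (13/16)·13 − (5/12)·(19/6) = 1331/144, so α = 1331/677.
Then β = ((19/6) − (5/12)·(1331/677))/(13/16) = 1956/677.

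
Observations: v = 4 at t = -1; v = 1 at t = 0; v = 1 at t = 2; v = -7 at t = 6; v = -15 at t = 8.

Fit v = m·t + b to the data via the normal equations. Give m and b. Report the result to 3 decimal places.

m = -1.933, b = 2.600

AᵀA·[m, b]ᵀ = Aᵀv reads: 105·m + 15·b = -164;  15·m + 5·b = -16.
Δ = 105·5 − 15² = 300.
m = ((-164)·5 − 15·(-16))/300 = -29/15; b = (105·(-16) − 15·(-164))/300 = 13/5.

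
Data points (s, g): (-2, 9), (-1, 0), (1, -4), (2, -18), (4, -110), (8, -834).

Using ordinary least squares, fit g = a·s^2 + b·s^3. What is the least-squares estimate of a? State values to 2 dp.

a = -0.85

Entries of MᵀM: Σs^2·s^2 = 4386, Σs^2·s^3 = 33792, Σs^3·s^3 = 266370.
Moment sums: Σs^2·g = -55176, Σs^3·g = -434268.
Normal equations: [[4386, 33792]; [33792, 266370]]·[a, b]ᵀ = [-55176, -434268]ᵀ.
det = 4386·266370 − 33792² = 26399556.
a = ((-55176)·266370 − 33792·(-434268))/26399556 = -623524/733321; b = (4386·(-434268) − 33792·(-55176))/26399556 = -1116446/733321.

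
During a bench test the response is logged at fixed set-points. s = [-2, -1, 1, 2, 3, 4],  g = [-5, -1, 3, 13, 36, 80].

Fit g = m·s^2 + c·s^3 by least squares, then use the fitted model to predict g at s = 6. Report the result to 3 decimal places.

Compute the Gram sums: Σs^2·s^2 = 371, Σs^2·s^3 = 1267, Σs^3·s^3 = 4955.
Moment sums: Σs^2·g = 1638, Σs^3·g = 6240.
So XᵀX·[m, c]ᵀ = Xᵀg: [[371, 1267]; [1267, 4955]]·[m, c]ᵀ = [1638, 6240]ᵀ.
Determinant 371·4955 − 1267² = 233016.
m = (1638·4955 − 1267·6240)/233016 = 5005/5548; c = (371·6240 − 1267·1638)/233016 = 5707/5548.
At s = 6: ĝ = (5005/5548)·(36) + (5707/5548)·(216) = 353223/1387.

ĝ = 254.667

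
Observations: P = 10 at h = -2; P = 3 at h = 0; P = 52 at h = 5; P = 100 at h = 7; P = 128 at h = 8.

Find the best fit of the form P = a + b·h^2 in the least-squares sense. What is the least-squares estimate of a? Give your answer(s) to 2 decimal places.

a = 2.71

Compute the Gram sums: Σ1 = 5, Σh^2 = 142, Σh^2·h^2 = 7138.
For MᵀP: ΣP = 293, Σh^2·P = 14432.
Normal equations: [[5, 142]; [142, 7138]]·[a, b]ᵀ = [293, 14432]ᵀ.
det = 5·7138 − 142² = 15526.
a = (293·7138 − 142·14432)/15526 = 21045/7763; b = (5·14432 − 142·293)/15526 = 15277/7763.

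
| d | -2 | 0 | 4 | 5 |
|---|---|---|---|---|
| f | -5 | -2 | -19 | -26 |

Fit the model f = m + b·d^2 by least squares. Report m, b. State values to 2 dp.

Entries of MᵀM: Σ1 = 4, Σd^2 = 45, Σd^2·d^2 = 897.
Right-hand side: Σf = -52, Σd^2·f = -974.
Δ = 4·897 − 45² = 1563.
m = ((-52)·897 − 45·(-974))/1563 = -938/521; b = (4·(-974) − 45·(-52))/1563 = -1556/1563.

m = -1.80, b = -1.00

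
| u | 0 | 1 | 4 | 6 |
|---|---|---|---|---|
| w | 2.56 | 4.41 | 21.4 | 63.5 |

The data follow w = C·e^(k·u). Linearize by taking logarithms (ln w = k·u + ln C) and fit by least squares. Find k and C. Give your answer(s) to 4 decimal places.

Let Y = ln w. Fitting Y = k·u + ln C by least squares:
Σu = 11.0000, Σ(u)² = 53.0000, Σln w = 9.6383, Σu·ln w = 38.6437.
Normal system: [[53.0000, 11.0000]; [11.0000, 4]]·[k, ln C]ᵀ = [38.6437, 9.6383]ᵀ.
Slope k = (n·Σu·ln w − Σu·Σln w)/(n·Σ(u)² − (Σu)²) = (4·38.6437 − 11.0000·9.6383)/91.0000 = 0.53355; ln C = (Σln w − k·Σu)/n = 0.94231, so C = exp(0.94231) = 2.56590.

k = 0.5336, C = 2.5659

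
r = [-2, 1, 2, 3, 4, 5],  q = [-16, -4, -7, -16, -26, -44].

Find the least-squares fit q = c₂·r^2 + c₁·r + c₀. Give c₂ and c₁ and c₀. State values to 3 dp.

c₂ = -2.023, c₁ = 2.180, c₀ = -3.664

The normal system AᵀA·[c₂, c₁, c₀]ᵀ = Aᵀq is [[995, 217, 59]; [217, 59, 13]; [59, 13, 6]]·[c₂, c₁, c₀]ᵀ = [-1756, -358, -113]ᵀ.
Inverting the 3×3 Gram matrix, [c₂, c₁, c₀]ᵀ = [-5875/2904, 31657/14520, -403/110]ᵀ.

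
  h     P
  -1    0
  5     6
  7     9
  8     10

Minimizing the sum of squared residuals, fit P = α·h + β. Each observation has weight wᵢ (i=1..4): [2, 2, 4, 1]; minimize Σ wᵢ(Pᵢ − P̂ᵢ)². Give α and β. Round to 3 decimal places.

With design matrix X, XᵀWX = [[312, 44]; [44, 9]] and XᵀWP = [392, 58]ᵀ.
Eliminating β: 9·(row 1) − 44·(row 2) gives 872·α = 9·392 − 44·58 = 976, so α = 122/109.
Then β = (58 − 44·(122/109))/9 = 106/109.

α = 1.119, β = 0.972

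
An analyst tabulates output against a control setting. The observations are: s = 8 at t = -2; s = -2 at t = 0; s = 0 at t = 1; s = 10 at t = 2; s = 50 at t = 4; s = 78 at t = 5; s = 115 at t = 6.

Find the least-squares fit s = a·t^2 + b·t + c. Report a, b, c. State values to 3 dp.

a = 3.187, b = 0.497, c = -3.290

With design matrix A, AᵀA = [[2210, 406, 86]; [406, 86, 16]; [86, 16, 7]] and Aᵀs = [6962, 1284, 259]ᵀ.
Row-reducing yields a = 9169/2877, b = 1429/2877, c = -3155/959.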